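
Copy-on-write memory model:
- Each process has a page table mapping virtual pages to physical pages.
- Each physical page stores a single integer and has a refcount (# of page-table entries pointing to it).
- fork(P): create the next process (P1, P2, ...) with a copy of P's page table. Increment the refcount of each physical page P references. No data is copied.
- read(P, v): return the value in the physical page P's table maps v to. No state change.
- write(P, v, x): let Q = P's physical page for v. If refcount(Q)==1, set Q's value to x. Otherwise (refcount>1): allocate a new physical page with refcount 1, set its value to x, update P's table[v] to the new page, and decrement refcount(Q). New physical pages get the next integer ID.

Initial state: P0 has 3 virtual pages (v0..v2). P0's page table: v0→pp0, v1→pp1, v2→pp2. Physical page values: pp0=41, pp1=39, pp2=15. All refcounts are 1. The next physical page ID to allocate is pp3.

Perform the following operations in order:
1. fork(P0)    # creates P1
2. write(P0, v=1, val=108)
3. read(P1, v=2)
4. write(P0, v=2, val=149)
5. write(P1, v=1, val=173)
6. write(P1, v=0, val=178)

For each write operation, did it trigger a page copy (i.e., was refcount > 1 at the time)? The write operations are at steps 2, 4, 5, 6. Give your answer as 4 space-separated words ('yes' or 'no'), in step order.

Op 1: fork(P0) -> P1. 3 ppages; refcounts: pp0:2 pp1:2 pp2:2
Op 2: write(P0, v1, 108). refcount(pp1)=2>1 -> COPY to pp3. 4 ppages; refcounts: pp0:2 pp1:1 pp2:2 pp3:1
Op 3: read(P1, v2) -> 15. No state change.
Op 4: write(P0, v2, 149). refcount(pp2)=2>1 -> COPY to pp4. 5 ppages; refcounts: pp0:2 pp1:1 pp2:1 pp3:1 pp4:1
Op 5: write(P1, v1, 173). refcount(pp1)=1 -> write in place. 5 ppages; refcounts: pp0:2 pp1:1 pp2:1 pp3:1 pp4:1
Op 6: write(P1, v0, 178). refcount(pp0)=2>1 -> COPY to pp5. 6 ppages; refcounts: pp0:1 pp1:1 pp2:1 pp3:1 pp4:1 pp5:1

yes yes no yes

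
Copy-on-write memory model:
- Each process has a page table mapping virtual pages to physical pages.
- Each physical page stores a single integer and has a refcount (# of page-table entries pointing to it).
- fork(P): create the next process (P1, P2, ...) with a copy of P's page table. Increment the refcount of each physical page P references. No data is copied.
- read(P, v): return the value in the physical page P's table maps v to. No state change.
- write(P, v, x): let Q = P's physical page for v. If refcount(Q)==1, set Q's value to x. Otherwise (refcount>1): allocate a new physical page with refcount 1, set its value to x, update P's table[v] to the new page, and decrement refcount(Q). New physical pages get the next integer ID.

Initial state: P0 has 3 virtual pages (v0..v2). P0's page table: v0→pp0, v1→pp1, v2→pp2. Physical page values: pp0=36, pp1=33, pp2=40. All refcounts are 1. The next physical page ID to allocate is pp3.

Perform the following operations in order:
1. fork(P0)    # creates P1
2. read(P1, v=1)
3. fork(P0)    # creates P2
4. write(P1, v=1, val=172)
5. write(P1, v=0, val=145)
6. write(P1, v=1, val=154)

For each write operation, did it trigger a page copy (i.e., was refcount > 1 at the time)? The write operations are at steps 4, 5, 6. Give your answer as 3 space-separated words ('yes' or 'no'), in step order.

Op 1: fork(P0) -> P1. 3 ppages; refcounts: pp0:2 pp1:2 pp2:2
Op 2: read(P1, v1) -> 33. No state change.
Op 3: fork(P0) -> P2. 3 ppages; refcounts: pp0:3 pp1:3 pp2:3
Op 4: write(P1, v1, 172). refcount(pp1)=3>1 -> COPY to pp3. 4 ppages; refcounts: pp0:3 pp1:2 pp2:3 pp3:1
Op 5: write(P1, v0, 145). refcount(pp0)=3>1 -> COPY to pp4. 5 ppages; refcounts: pp0:2 pp1:2 pp2:3 pp3:1 pp4:1
Op 6: write(P1, v1, 154). refcount(pp3)=1 -> write in place. 5 ppages; refcounts: pp0:2 pp1:2 pp2:3 pp3:1 pp4:1

yes yes no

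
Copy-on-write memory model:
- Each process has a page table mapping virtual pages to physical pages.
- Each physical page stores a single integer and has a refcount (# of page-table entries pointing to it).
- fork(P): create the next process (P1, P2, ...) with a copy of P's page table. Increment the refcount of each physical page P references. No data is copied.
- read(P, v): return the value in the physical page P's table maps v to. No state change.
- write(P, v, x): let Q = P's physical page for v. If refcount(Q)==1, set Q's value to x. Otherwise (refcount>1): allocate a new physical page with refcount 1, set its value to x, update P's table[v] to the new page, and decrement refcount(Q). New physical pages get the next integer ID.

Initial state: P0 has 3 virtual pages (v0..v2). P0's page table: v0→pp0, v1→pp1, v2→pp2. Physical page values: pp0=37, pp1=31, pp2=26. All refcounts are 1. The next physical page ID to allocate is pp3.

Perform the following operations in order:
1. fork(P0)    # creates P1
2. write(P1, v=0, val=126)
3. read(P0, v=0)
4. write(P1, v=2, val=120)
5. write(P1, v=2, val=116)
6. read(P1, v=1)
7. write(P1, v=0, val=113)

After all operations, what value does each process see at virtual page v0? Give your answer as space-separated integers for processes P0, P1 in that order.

Op 1: fork(P0) -> P1. 3 ppages; refcounts: pp0:2 pp1:2 pp2:2
Op 2: write(P1, v0, 126). refcount(pp0)=2>1 -> COPY to pp3. 4 ppages; refcounts: pp0:1 pp1:2 pp2:2 pp3:1
Op 3: read(P0, v0) -> 37. No state change.
Op 4: write(P1, v2, 120). refcount(pp2)=2>1 -> COPY to pp4. 5 ppages; refcounts: pp0:1 pp1:2 pp2:1 pp3:1 pp4:1
Op 5: write(P1, v2, 116). refcount(pp4)=1 -> write in place. 5 ppages; refcounts: pp0:1 pp1:2 pp2:1 pp3:1 pp4:1
Op 6: read(P1, v1) -> 31. No state change.
Op 7: write(P1, v0, 113). refcount(pp3)=1 -> write in place. 5 ppages; refcounts: pp0:1 pp1:2 pp2:1 pp3:1 pp4:1
P0: v0 -> pp0 = 37
P1: v0 -> pp3 = 113

Answer: 37 113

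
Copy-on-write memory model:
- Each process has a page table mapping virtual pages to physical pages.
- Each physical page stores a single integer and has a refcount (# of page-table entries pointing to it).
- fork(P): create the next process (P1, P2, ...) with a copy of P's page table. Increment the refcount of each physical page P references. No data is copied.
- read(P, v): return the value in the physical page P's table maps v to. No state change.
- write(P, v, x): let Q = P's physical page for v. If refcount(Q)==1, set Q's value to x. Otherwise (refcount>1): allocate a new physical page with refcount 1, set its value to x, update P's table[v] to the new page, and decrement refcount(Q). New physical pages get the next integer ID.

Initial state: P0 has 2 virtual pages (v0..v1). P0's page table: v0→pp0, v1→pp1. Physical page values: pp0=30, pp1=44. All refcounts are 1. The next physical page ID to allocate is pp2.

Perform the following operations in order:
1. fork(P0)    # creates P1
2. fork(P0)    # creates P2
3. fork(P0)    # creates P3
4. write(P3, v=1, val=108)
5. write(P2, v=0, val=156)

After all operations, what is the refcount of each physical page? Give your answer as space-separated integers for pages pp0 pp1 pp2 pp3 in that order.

Answer: 3 3 1 1

Derivation:
Op 1: fork(P0) -> P1. 2 ppages; refcounts: pp0:2 pp1:2
Op 2: fork(P0) -> P2. 2 ppages; refcounts: pp0:3 pp1:3
Op 3: fork(P0) -> P3. 2 ppages; refcounts: pp0:4 pp1:4
Op 4: write(P3, v1, 108). refcount(pp1)=4>1 -> COPY to pp2. 3 ppages; refcounts: pp0:4 pp1:3 pp2:1
Op 5: write(P2, v0, 156). refcount(pp0)=4>1 -> COPY to pp3. 4 ppages; refcounts: pp0:3 pp1:3 pp2:1 pp3:1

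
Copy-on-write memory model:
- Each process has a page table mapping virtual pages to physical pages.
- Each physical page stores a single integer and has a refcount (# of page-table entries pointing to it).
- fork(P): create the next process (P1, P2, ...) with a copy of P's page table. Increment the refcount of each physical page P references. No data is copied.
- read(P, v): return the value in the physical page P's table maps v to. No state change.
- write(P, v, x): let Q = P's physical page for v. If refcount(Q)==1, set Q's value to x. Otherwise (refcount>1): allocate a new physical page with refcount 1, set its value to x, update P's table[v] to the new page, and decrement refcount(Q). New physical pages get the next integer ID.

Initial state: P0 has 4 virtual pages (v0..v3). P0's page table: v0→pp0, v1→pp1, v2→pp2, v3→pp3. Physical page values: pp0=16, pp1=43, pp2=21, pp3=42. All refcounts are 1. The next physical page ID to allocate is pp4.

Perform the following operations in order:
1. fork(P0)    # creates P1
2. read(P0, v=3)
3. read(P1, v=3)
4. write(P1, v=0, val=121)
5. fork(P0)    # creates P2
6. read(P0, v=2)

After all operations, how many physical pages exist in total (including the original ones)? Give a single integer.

Op 1: fork(P0) -> P1. 4 ppages; refcounts: pp0:2 pp1:2 pp2:2 pp3:2
Op 2: read(P0, v3) -> 42. No state change.
Op 3: read(P1, v3) -> 42. No state change.
Op 4: write(P1, v0, 121). refcount(pp0)=2>1 -> COPY to pp4. 5 ppages; refcounts: pp0:1 pp1:2 pp2:2 pp3:2 pp4:1
Op 5: fork(P0) -> P2. 5 ppages; refcounts: pp0:2 pp1:3 pp2:3 pp3:3 pp4:1
Op 6: read(P0, v2) -> 21. No state change.

Answer: 5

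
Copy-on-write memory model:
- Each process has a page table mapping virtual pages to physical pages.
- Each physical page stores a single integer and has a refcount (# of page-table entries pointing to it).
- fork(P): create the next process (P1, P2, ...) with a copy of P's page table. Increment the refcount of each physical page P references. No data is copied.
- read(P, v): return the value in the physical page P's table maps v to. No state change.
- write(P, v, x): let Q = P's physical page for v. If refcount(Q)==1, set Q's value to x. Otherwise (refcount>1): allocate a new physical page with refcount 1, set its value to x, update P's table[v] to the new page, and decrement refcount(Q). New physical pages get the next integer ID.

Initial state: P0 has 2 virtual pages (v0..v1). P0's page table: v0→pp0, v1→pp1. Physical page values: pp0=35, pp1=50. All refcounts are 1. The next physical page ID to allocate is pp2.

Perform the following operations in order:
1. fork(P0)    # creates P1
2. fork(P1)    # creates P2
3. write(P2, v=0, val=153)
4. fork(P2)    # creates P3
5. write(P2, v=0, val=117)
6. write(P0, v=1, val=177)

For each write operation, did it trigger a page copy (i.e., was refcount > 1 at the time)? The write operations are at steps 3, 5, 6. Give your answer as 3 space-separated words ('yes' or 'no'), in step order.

Op 1: fork(P0) -> P1. 2 ppages; refcounts: pp0:2 pp1:2
Op 2: fork(P1) -> P2. 2 ppages; refcounts: pp0:3 pp1:3
Op 3: write(P2, v0, 153). refcount(pp0)=3>1 -> COPY to pp2. 3 ppages; refcounts: pp0:2 pp1:3 pp2:1
Op 4: fork(P2) -> P3. 3 ppages; refcounts: pp0:2 pp1:4 pp2:2
Op 5: write(P2, v0, 117). refcount(pp2)=2>1 -> COPY to pp3. 4 ppages; refcounts: pp0:2 pp1:4 pp2:1 pp3:1
Op 6: write(P0, v1, 177). refcount(pp1)=4>1 -> COPY to pp4. 5 ppages; refcounts: pp0:2 pp1:3 pp2:1 pp3:1 pp4:1

yes yes yes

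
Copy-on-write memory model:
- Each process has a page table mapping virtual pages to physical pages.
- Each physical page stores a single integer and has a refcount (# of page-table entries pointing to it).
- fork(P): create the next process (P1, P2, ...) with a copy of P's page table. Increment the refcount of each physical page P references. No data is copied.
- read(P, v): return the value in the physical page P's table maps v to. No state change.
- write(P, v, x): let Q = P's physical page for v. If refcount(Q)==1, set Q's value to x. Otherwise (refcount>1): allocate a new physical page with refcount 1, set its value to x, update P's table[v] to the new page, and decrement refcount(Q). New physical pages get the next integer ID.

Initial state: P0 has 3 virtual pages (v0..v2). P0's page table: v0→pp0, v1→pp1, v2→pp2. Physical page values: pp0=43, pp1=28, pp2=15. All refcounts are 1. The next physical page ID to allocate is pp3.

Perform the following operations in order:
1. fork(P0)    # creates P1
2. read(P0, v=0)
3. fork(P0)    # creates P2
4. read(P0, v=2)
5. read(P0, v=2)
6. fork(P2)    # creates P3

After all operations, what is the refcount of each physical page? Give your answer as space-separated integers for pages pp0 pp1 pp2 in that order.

Answer: 4 4 4

Derivation:
Op 1: fork(P0) -> P1. 3 ppages; refcounts: pp0:2 pp1:2 pp2:2
Op 2: read(P0, v0) -> 43. No state change.
Op 3: fork(P0) -> P2. 3 ppages; refcounts: pp0:3 pp1:3 pp2:3
Op 4: read(P0, v2) -> 15. No state change.
Op 5: read(P0, v2) -> 15. No state change.
Op 6: fork(P2) -> P3. 3 ppages; refcounts: pp0:4 pp1:4 pp2:4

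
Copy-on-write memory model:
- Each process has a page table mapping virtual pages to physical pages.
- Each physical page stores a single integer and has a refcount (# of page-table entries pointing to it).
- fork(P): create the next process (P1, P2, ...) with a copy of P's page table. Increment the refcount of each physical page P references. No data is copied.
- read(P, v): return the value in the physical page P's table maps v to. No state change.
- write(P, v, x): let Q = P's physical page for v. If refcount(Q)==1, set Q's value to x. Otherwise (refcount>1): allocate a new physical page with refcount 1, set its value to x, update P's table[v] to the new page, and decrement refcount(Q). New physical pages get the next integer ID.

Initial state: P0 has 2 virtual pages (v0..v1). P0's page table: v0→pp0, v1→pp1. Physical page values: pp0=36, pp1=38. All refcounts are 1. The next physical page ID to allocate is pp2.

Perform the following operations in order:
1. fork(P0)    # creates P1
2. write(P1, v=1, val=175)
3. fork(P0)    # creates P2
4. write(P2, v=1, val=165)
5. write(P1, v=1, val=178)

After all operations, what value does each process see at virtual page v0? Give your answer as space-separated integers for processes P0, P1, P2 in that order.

Answer: 36 36 36

Derivation:
Op 1: fork(P0) -> P1. 2 ppages; refcounts: pp0:2 pp1:2
Op 2: write(P1, v1, 175). refcount(pp1)=2>1 -> COPY to pp2. 3 ppages; refcounts: pp0:2 pp1:1 pp2:1
Op 3: fork(P0) -> P2. 3 ppages; refcounts: pp0:3 pp1:2 pp2:1
Op 4: write(P2, v1, 165). refcount(pp1)=2>1 -> COPY to pp3. 4 ppages; refcounts: pp0:3 pp1:1 pp2:1 pp3:1
Op 5: write(P1, v1, 178). refcount(pp2)=1 -> write in place. 4 ppages; refcounts: pp0:3 pp1:1 pp2:1 pp3:1
P0: v0 -> pp0 = 36
P1: v0 -> pp0 = 36
P2: v0 -> pp0 = 36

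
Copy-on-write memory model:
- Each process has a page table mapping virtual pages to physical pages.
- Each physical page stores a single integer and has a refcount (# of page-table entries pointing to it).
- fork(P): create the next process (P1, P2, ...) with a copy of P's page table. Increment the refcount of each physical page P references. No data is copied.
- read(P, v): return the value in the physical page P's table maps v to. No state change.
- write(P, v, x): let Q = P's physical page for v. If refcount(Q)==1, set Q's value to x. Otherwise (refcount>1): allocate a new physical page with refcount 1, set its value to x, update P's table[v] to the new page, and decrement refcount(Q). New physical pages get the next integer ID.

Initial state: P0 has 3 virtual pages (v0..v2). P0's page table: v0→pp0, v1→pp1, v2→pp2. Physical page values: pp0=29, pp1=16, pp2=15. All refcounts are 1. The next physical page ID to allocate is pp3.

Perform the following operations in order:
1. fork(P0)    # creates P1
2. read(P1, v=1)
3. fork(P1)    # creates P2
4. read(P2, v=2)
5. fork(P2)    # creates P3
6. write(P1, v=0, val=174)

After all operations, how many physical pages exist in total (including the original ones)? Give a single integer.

Op 1: fork(P0) -> P1. 3 ppages; refcounts: pp0:2 pp1:2 pp2:2
Op 2: read(P1, v1) -> 16. No state change.
Op 3: fork(P1) -> P2. 3 ppages; refcounts: pp0:3 pp1:3 pp2:3
Op 4: read(P2, v2) -> 15. No state change.
Op 5: fork(P2) -> P3. 3 ppages; refcounts: pp0:4 pp1:4 pp2:4
Op 6: write(P1, v0, 174). refcount(pp0)=4>1 -> COPY to pp3. 4 ppages; refcounts: pp0:3 pp1:4 pp2:4 pp3:1

Answer: 4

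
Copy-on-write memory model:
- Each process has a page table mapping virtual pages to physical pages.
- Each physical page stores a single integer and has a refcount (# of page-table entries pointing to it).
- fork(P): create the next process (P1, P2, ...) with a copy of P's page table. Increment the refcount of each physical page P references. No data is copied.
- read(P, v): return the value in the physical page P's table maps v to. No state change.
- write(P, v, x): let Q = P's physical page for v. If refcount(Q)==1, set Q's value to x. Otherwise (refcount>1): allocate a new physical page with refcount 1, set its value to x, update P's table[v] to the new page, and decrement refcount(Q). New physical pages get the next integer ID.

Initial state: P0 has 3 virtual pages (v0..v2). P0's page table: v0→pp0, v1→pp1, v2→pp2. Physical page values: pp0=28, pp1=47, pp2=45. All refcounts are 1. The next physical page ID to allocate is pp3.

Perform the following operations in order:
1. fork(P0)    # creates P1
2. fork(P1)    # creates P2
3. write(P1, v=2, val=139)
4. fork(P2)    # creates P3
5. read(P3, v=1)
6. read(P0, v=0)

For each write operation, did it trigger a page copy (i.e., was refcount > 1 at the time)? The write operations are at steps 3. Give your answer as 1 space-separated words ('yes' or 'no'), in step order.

Op 1: fork(P0) -> P1. 3 ppages; refcounts: pp0:2 pp1:2 pp2:2
Op 2: fork(P1) -> P2. 3 ppages; refcounts: pp0:3 pp1:3 pp2:3
Op 3: write(P1, v2, 139). refcount(pp2)=3>1 -> COPY to pp3. 4 ppages; refcounts: pp0:3 pp1:3 pp2:2 pp3:1
Op 4: fork(P2) -> P3. 4 ppages; refcounts: pp0:4 pp1:4 pp2:3 pp3:1
Op 5: read(P3, v1) -> 47. No state change.
Op 6: read(P0, v0) -> 28. No state change.

yes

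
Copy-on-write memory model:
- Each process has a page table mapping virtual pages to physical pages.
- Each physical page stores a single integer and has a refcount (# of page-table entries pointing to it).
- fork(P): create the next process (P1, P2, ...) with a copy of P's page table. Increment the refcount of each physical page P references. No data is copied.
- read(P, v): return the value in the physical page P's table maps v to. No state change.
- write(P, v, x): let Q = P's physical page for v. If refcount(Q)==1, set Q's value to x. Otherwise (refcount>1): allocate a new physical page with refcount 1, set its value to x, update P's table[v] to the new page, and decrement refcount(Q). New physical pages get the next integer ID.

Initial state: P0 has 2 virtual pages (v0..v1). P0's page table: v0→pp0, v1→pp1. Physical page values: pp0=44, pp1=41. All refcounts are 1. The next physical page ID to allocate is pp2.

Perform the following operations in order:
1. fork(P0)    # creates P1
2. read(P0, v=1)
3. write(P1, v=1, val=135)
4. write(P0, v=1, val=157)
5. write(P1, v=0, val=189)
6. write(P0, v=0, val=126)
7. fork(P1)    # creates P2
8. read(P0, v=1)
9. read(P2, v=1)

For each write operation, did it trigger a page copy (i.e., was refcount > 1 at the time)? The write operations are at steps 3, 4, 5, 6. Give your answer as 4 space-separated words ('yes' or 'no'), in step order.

Op 1: fork(P0) -> P1. 2 ppages; refcounts: pp0:2 pp1:2
Op 2: read(P0, v1) -> 41. No state change.
Op 3: write(P1, v1, 135). refcount(pp1)=2>1 -> COPY to pp2. 3 ppages; refcounts: pp0:2 pp1:1 pp2:1
Op 4: write(P0, v1, 157). refcount(pp1)=1 -> write in place. 3 ppages; refcounts: pp0:2 pp1:1 pp2:1
Op 5: write(P1, v0, 189). refcount(pp0)=2>1 -> COPY to pp3. 4 ppages; refcounts: pp0:1 pp1:1 pp2:1 pp3:1
Op 6: write(P0, v0, 126). refcount(pp0)=1 -> write in place. 4 ppages; refcounts: pp0:1 pp1:1 pp2:1 pp3:1
Op 7: fork(P1) -> P2. 4 ppages; refcounts: pp0:1 pp1:1 pp2:2 pp3:2
Op 8: read(P0, v1) -> 157. No state change.
Op 9: read(P2, v1) -> 135. No state change.

yes no yes no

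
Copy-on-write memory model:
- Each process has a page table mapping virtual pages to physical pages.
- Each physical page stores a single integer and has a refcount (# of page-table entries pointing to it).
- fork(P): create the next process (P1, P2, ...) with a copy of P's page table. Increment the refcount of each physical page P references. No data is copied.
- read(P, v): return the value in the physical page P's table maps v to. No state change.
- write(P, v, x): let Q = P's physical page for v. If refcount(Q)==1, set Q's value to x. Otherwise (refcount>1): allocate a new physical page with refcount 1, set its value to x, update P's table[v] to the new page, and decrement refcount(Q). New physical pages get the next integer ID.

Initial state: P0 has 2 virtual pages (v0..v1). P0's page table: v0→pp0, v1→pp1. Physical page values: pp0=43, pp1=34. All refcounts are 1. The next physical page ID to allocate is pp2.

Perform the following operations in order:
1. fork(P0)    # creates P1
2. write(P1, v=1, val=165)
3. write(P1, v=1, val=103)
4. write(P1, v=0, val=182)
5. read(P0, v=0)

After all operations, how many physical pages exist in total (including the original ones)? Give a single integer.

Op 1: fork(P0) -> P1. 2 ppages; refcounts: pp0:2 pp1:2
Op 2: write(P1, v1, 165). refcount(pp1)=2>1 -> COPY to pp2. 3 ppages; refcounts: pp0:2 pp1:1 pp2:1
Op 3: write(P1, v1, 103). refcount(pp2)=1 -> write in place. 3 ppages; refcounts: pp0:2 pp1:1 pp2:1
Op 4: write(P1, v0, 182). refcount(pp0)=2>1 -> COPY to pp3. 4 ppages; refcounts: pp0:1 pp1:1 pp2:1 pp3:1
Op 5: read(P0, v0) -> 43. No state change.

Answer: 4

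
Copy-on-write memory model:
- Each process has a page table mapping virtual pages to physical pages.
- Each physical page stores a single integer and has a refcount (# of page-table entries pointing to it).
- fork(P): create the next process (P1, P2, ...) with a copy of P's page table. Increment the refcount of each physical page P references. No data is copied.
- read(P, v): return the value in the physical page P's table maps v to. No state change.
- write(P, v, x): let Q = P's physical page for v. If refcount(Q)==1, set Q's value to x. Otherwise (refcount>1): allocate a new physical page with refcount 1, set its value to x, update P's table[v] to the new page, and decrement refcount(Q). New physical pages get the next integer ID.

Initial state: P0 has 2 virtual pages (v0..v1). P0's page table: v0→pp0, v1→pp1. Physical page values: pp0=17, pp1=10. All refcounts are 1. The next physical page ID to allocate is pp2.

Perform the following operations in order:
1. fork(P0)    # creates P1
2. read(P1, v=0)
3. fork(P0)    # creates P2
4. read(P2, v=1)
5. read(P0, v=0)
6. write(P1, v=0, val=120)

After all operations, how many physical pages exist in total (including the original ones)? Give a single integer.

Answer: 3

Derivation:
Op 1: fork(P0) -> P1. 2 ppages; refcounts: pp0:2 pp1:2
Op 2: read(P1, v0) -> 17. No state change.
Op 3: fork(P0) -> P2. 2 ppages; refcounts: pp0:3 pp1:3
Op 4: read(P2, v1) -> 10. No state change.
Op 5: read(P0, v0) -> 17. No state change.
Op 6: write(P1, v0, 120). refcount(pp0)=3>1 -> COPY to pp2. 3 ppages; refcounts: pp0:2 pp1:3 pp2:1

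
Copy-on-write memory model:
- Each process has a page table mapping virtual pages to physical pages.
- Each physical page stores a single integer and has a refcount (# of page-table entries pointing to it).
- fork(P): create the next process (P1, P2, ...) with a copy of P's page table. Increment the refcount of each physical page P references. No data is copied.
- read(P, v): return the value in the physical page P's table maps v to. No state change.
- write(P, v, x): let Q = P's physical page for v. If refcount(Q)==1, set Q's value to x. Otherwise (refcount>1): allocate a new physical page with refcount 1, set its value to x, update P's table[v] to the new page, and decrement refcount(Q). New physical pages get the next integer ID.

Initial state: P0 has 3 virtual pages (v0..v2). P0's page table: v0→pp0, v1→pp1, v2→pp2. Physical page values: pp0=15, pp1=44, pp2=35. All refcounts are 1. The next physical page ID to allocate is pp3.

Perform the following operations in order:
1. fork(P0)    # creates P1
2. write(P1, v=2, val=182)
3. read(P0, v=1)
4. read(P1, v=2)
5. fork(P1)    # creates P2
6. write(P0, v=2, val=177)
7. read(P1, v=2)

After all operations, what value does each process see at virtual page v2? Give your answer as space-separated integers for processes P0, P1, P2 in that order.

Op 1: fork(P0) -> P1. 3 ppages; refcounts: pp0:2 pp1:2 pp2:2
Op 2: write(P1, v2, 182). refcount(pp2)=2>1 -> COPY to pp3. 4 ppages; refcounts: pp0:2 pp1:2 pp2:1 pp3:1
Op 3: read(P0, v1) -> 44. No state change.
Op 4: read(P1, v2) -> 182. No state change.
Op 5: fork(P1) -> P2. 4 ppages; refcounts: pp0:3 pp1:3 pp2:1 pp3:2
Op 6: write(P0, v2, 177). refcount(pp2)=1 -> write in place. 4 ppages; refcounts: pp0:3 pp1:3 pp2:1 pp3:2
Op 7: read(P1, v2) -> 182. No state change.
P0: v2 -> pp2 = 177
P1: v2 -> pp3 = 182
P2: v2 -> pp3 = 182

Answer: 177 182 182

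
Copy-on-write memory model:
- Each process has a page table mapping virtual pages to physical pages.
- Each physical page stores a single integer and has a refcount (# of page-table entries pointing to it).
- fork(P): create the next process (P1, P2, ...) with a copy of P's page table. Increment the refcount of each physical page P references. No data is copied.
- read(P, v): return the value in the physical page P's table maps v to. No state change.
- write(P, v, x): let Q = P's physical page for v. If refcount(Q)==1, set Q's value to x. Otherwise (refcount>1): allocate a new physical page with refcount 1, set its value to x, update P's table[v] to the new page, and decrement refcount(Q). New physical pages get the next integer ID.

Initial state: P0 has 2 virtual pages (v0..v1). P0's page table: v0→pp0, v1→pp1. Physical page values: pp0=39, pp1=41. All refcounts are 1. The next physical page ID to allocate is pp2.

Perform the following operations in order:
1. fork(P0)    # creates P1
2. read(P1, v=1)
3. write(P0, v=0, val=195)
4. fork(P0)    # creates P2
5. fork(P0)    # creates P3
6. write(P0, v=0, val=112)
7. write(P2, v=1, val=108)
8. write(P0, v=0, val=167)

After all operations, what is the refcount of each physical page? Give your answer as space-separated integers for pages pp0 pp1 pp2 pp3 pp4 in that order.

Op 1: fork(P0) -> P1. 2 ppages; refcounts: pp0:2 pp1:2
Op 2: read(P1, v1) -> 41. No state change.
Op 3: write(P0, v0, 195). refcount(pp0)=2>1 -> COPY to pp2. 3 ppages; refcounts: pp0:1 pp1:2 pp2:1
Op 4: fork(P0) -> P2. 3 ppages; refcounts: pp0:1 pp1:3 pp2:2
Op 5: fork(P0) -> P3. 3 ppages; refcounts: pp0:1 pp1:4 pp2:3
Op 6: write(P0, v0, 112). refcount(pp2)=3>1 -> COPY to pp3. 4 ppages; refcounts: pp0:1 pp1:4 pp2:2 pp3:1
Op 7: write(P2, v1, 108). refcount(pp1)=4>1 -> COPY to pp4. 5 ppages; refcounts: pp0:1 pp1:3 pp2:2 pp3:1 pp4:1
Op 8: write(P0, v0, 167). refcount(pp3)=1 -> write in place. 5 ppages; refcounts: pp0:1 pp1:3 pp2:2 pp3:1 pp4:1

Answer: 1 3 2 1 1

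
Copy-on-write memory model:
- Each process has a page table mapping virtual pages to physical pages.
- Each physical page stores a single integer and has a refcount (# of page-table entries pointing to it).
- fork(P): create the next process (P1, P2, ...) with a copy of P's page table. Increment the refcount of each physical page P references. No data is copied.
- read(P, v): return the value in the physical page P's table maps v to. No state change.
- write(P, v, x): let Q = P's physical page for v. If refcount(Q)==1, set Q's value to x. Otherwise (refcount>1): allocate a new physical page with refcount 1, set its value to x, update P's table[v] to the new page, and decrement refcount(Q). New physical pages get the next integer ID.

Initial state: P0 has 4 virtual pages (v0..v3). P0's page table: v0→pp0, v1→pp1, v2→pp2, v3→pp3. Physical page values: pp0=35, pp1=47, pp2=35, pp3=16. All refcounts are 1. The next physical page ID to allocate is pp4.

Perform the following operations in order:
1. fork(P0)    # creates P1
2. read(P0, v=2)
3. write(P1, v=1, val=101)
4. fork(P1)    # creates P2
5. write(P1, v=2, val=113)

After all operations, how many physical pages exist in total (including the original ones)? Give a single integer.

Op 1: fork(P0) -> P1. 4 ppages; refcounts: pp0:2 pp1:2 pp2:2 pp3:2
Op 2: read(P0, v2) -> 35. No state change.
Op 3: write(P1, v1, 101). refcount(pp1)=2>1 -> COPY to pp4. 5 ppages; refcounts: pp0:2 pp1:1 pp2:2 pp3:2 pp4:1
Op 4: fork(P1) -> P2. 5 ppages; refcounts: pp0:3 pp1:1 pp2:3 pp3:3 pp4:2
Op 5: write(P1, v2, 113). refcount(pp2)=3>1 -> COPY to pp5. 6 ppages; refcounts: pp0:3 pp1:1 pp2:2 pp3:3 pp4:2 pp5:1

Answer: 6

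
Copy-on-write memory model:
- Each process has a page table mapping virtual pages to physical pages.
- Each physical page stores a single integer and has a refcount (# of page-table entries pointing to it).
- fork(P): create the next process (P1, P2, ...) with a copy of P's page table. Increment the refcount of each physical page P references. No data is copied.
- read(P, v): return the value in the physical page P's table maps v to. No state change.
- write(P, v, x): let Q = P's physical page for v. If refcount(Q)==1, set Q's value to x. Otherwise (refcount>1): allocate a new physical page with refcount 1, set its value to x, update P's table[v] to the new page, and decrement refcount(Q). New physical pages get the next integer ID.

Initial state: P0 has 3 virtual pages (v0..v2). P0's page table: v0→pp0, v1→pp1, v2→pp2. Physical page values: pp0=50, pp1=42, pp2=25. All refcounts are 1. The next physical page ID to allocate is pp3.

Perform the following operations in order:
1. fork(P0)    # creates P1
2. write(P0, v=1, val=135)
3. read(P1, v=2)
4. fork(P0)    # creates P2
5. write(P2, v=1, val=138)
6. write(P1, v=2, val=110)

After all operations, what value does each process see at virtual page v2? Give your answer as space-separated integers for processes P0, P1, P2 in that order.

Op 1: fork(P0) -> P1. 3 ppages; refcounts: pp0:2 pp1:2 pp2:2
Op 2: write(P0, v1, 135). refcount(pp1)=2>1 -> COPY to pp3. 4 ppages; refcounts: pp0:2 pp1:1 pp2:2 pp3:1
Op 3: read(P1, v2) -> 25. No state change.
Op 4: fork(P0) -> P2. 4 ppages; refcounts: pp0:3 pp1:1 pp2:3 pp3:2
Op 5: write(P2, v1, 138). refcount(pp3)=2>1 -> COPY to pp4. 5 ppages; refcounts: pp0:3 pp1:1 pp2:3 pp3:1 pp4:1
Op 6: write(P1, v2, 110). refcount(pp2)=3>1 -> COPY to pp5. 6 ppages; refcounts: pp0:3 pp1:1 pp2:2 pp3:1 pp4:1 pp5:1
P0: v2 -> pp2 = 25
P1: v2 -> pp5 = 110
P2: v2 -> pp2 = 25

Answer: 25 110 25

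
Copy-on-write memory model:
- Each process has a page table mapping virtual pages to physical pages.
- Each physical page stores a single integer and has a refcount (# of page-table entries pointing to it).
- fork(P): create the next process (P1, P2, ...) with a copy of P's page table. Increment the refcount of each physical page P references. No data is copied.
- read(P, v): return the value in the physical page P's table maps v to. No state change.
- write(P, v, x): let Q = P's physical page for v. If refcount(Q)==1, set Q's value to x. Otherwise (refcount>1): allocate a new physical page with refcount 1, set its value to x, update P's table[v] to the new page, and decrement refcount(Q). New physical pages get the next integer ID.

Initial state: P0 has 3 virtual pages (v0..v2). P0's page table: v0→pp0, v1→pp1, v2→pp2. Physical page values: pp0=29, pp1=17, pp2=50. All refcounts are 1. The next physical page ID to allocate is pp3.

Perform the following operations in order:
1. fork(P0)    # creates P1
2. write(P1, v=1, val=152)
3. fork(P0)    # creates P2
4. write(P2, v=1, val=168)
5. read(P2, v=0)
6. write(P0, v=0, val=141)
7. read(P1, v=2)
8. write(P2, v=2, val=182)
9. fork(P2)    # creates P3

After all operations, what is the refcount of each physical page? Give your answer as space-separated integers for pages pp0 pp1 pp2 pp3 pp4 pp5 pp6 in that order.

Op 1: fork(P0) -> P1. 3 ppages; refcounts: pp0:2 pp1:2 pp2:2
Op 2: write(P1, v1, 152). refcount(pp1)=2>1 -> COPY to pp3. 4 ppages; refcounts: pp0:2 pp1:1 pp2:2 pp3:1
Op 3: fork(P0) -> P2. 4 ppages; refcounts: pp0:3 pp1:2 pp2:3 pp3:1
Op 4: write(P2, v1, 168). refcount(pp1)=2>1 -> COPY to pp4. 5 ppages; refcounts: pp0:3 pp1:1 pp2:3 pp3:1 pp4:1
Op 5: read(P2, v0) -> 29. No state change.
Op 6: write(P0, v0, 141). refcount(pp0)=3>1 -> COPY to pp5. 6 ppages; refcounts: pp0:2 pp1:1 pp2:3 pp3:1 pp4:1 pp5:1
Op 7: read(P1, v2) -> 50. No state change.
Op 8: write(P2, v2, 182). refcount(pp2)=3>1 -> COPY to pp6. 7 ppages; refcounts: pp0:2 pp1:1 pp2:2 pp3:1 pp4:1 pp5:1 pp6:1
Op 9: fork(P2) -> P3. 7 ppages; refcounts: pp0:3 pp1:1 pp2:2 pp3:1 pp4:2 pp5:1 pp6:2

Answer: 3 1 2 1 2 1 2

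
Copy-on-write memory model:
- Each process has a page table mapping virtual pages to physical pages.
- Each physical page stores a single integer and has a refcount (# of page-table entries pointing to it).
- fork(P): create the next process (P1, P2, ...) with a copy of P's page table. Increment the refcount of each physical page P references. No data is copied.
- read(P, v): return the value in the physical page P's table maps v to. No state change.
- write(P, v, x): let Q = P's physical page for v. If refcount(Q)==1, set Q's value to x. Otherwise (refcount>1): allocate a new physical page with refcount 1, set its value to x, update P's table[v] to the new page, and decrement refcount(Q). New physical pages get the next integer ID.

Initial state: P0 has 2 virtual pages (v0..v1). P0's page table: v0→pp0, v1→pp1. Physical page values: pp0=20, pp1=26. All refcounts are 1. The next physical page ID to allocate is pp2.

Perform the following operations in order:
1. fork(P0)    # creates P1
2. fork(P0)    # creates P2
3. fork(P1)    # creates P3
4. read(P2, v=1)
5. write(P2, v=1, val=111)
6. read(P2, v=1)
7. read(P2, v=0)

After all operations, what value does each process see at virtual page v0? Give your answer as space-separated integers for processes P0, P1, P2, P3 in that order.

Answer: 20 20 20 20

Derivation:
Op 1: fork(P0) -> P1. 2 ppages; refcounts: pp0:2 pp1:2
Op 2: fork(P0) -> P2. 2 ppages; refcounts: pp0:3 pp1:3
Op 3: fork(P1) -> P3. 2 ppages; refcounts: pp0:4 pp1:4
Op 4: read(P2, v1) -> 26. No state change.
Op 5: write(P2, v1, 111). refcount(pp1)=4>1 -> COPY to pp2. 3 ppages; refcounts: pp0:4 pp1:3 pp2:1
Op 6: read(P2, v1) -> 111. No state change.
Op 7: read(P2, v0) -> 20. No state change.
P0: v0 -> pp0 = 20
P1: v0 -> pp0 = 20
P2: v0 -> pp0 = 20
P3: v0 -> pp0 = 20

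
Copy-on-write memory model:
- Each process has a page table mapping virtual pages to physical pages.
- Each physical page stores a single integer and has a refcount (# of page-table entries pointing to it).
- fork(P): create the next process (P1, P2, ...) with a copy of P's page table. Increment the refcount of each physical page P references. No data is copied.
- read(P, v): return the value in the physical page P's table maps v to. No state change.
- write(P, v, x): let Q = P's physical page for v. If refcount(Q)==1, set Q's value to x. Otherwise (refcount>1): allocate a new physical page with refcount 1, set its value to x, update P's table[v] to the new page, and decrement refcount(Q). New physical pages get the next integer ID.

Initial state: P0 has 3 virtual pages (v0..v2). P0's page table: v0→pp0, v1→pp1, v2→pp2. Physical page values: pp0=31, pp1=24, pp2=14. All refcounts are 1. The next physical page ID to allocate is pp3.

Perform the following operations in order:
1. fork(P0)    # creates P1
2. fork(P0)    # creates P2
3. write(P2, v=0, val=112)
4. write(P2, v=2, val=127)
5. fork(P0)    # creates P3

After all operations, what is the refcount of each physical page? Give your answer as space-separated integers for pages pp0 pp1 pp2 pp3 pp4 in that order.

Op 1: fork(P0) -> P1. 3 ppages; refcounts: pp0:2 pp1:2 pp2:2
Op 2: fork(P0) -> P2. 3 ppages; refcounts: pp0:3 pp1:3 pp2:3
Op 3: write(P2, v0, 112). refcount(pp0)=3>1 -> COPY to pp3. 4 ppages; refcounts: pp0:2 pp1:3 pp2:3 pp3:1
Op 4: write(P2, v2, 127). refcount(pp2)=3>1 -> COPY to pp4. 5 ppages; refcounts: pp0:2 pp1:3 pp2:2 pp3:1 pp4:1
Op 5: fork(P0) -> P3. 5 ppages; refcounts: pp0:3 pp1:4 pp2:3 pp3:1 pp4:1

Answer: 3 4 3 1 1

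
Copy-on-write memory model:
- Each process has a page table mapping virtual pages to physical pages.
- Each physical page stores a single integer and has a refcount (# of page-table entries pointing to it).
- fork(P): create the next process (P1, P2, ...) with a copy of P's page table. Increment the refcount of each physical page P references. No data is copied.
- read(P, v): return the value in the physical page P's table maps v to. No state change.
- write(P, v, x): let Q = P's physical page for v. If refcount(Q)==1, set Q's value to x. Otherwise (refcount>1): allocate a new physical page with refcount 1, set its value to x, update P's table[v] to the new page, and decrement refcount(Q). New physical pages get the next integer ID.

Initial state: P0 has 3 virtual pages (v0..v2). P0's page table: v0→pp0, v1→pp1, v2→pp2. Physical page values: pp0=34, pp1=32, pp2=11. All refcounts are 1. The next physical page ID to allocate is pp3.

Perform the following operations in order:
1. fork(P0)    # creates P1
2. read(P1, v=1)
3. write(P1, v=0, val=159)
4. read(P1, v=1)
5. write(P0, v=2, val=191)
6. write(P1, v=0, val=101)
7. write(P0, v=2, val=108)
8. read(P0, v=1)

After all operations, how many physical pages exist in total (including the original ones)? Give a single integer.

Op 1: fork(P0) -> P1. 3 ppages; refcounts: pp0:2 pp1:2 pp2:2
Op 2: read(P1, v1) -> 32. No state change.
Op 3: write(P1, v0, 159). refcount(pp0)=2>1 -> COPY to pp3. 4 ppages; refcounts: pp0:1 pp1:2 pp2:2 pp3:1
Op 4: read(P1, v1) -> 32. No state change.
Op 5: write(P0, v2, 191). refcount(pp2)=2>1 -> COPY to pp4. 5 ppages; refcounts: pp0:1 pp1:2 pp2:1 pp3:1 pp4:1
Op 6: write(P1, v0, 101). refcount(pp3)=1 -> write in place. 5 ppages; refcounts: pp0:1 pp1:2 pp2:1 pp3:1 pp4:1
Op 7: write(P0, v2, 108). refcount(pp4)=1 -> write in place. 5 ppages; refcounts: pp0:1 pp1:2 pp2:1 pp3:1 pp4:1
Op 8: read(P0, v1) -> 32. No state change.

Answer: 5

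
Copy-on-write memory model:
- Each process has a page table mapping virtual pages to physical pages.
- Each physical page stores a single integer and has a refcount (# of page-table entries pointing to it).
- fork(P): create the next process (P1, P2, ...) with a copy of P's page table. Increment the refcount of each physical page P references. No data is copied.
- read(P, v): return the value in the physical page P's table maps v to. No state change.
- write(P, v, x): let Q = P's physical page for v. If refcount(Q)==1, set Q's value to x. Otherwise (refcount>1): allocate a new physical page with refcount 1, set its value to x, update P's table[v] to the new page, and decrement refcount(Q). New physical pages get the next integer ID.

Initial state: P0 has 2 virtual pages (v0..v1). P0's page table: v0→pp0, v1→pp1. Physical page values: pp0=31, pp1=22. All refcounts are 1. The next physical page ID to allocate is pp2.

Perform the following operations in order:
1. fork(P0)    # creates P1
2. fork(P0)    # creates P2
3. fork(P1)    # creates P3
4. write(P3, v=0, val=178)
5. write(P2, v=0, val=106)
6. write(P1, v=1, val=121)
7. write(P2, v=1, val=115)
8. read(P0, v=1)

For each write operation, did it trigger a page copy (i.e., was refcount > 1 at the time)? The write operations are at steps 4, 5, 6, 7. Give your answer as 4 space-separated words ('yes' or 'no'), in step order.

Op 1: fork(P0) -> P1. 2 ppages; refcounts: pp0:2 pp1:2
Op 2: fork(P0) -> P2. 2 ppages; refcounts: pp0:3 pp1:3
Op 3: fork(P1) -> P3. 2 ppages; refcounts: pp0:4 pp1:4
Op 4: write(P3, v0, 178). refcount(pp0)=4>1 -> COPY to pp2. 3 ppages; refcounts: pp0:3 pp1:4 pp2:1
Op 5: write(P2, v0, 106). refcount(pp0)=3>1 -> COPY to pp3. 4 ppages; refcounts: pp0:2 pp1:4 pp2:1 pp3:1
Op 6: write(P1, v1, 121). refcount(pp1)=4>1 -> COPY to pp4. 5 ppages; refcounts: pp0:2 pp1:3 pp2:1 pp3:1 pp4:1
Op 7: write(P2, v1, 115). refcount(pp1)=3>1 -> COPY to pp5. 6 ppages; refcounts: pp0:2 pp1:2 pp2:1 pp3:1 pp4:1 pp5:1
Op 8: read(P0, v1) -> 22. No state change.

yes yes yes yes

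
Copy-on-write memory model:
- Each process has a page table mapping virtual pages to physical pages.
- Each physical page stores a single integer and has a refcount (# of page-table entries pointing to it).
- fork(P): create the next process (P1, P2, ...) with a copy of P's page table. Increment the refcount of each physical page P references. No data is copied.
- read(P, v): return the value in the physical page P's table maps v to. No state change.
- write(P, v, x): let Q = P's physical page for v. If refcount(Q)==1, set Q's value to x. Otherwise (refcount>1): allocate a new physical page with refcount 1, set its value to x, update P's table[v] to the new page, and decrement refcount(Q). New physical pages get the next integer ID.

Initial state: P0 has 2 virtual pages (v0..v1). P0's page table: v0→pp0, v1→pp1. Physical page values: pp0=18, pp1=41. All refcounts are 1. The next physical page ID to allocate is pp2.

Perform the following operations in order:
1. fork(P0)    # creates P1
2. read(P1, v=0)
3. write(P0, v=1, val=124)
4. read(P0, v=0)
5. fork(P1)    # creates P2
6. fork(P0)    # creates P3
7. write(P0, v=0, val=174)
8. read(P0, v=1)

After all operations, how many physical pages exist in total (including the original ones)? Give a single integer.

Answer: 4

Derivation:
Op 1: fork(P0) -> P1. 2 ppages; refcounts: pp0:2 pp1:2
Op 2: read(P1, v0) -> 18. No state change.
Op 3: write(P0, v1, 124). refcount(pp1)=2>1 -> COPY to pp2. 3 ppages; refcounts: pp0:2 pp1:1 pp2:1
Op 4: read(P0, v0) -> 18. No state change.
Op 5: fork(P1) -> P2. 3 ppages; refcounts: pp0:3 pp1:2 pp2:1
Op 6: fork(P0) -> P3. 3 ppages; refcounts: pp0:4 pp1:2 pp2:2
Op 7: write(P0, v0, 174). refcount(pp0)=4>1 -> COPY to pp3. 4 ppages; refcounts: pp0:3 pp1:2 pp2:2 pp3:1
Op 8: read(P0, v1) -> 124. No state change.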